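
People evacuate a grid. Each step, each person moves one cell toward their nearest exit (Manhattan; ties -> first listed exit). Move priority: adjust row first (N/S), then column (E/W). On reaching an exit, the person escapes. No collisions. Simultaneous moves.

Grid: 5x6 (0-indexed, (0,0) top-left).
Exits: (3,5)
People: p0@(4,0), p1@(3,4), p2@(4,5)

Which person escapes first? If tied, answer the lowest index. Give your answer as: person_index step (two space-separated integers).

Step 1: p0:(4,0)->(3,0) | p1:(3,4)->(3,5)->EXIT | p2:(4,5)->(3,5)->EXIT
Step 2: p0:(3,0)->(3,1) | p1:escaped | p2:escaped
Step 3: p0:(3,1)->(3,2) | p1:escaped | p2:escaped
Step 4: p0:(3,2)->(3,3) | p1:escaped | p2:escaped
Step 5: p0:(3,3)->(3,4) | p1:escaped | p2:escaped
Step 6: p0:(3,4)->(3,5)->EXIT | p1:escaped | p2:escaped
Exit steps: [6, 1, 1]
First to escape: p1 at step 1

Answer: 1 1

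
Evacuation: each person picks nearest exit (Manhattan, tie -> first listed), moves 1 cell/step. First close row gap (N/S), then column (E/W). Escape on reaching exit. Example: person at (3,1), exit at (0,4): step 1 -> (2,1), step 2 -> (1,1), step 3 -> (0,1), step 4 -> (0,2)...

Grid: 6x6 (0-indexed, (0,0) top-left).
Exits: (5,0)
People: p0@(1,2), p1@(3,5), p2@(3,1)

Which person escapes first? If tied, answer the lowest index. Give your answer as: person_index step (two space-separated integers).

Answer: 2 3

Derivation:
Step 1: p0:(1,2)->(2,2) | p1:(3,5)->(4,5) | p2:(3,1)->(4,1)
Step 2: p0:(2,2)->(3,2) | p1:(4,5)->(5,5) | p2:(4,1)->(5,1)
Step 3: p0:(3,2)->(4,2) | p1:(5,5)->(5,4) | p2:(5,1)->(5,0)->EXIT
Step 4: p0:(4,2)->(5,2) | p1:(5,4)->(5,3) | p2:escaped
Step 5: p0:(5,2)->(5,1) | p1:(5,3)->(5,2) | p2:escaped
Step 6: p0:(5,1)->(5,0)->EXIT | p1:(5,2)->(5,1) | p2:escaped
Step 7: p0:escaped | p1:(5,1)->(5,0)->EXIT | p2:escaped
Exit steps: [6, 7, 3]
First to escape: p2 at step 3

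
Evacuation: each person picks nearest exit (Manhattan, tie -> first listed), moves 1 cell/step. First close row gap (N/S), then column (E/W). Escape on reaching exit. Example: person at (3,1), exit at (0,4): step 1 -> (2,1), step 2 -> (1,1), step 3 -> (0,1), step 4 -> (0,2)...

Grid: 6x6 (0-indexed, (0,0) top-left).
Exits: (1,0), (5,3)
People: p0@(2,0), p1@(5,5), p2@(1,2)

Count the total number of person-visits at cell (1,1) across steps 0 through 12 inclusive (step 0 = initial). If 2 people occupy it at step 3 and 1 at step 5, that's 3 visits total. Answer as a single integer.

Answer: 1

Derivation:
Step 0: p0@(2,0) p1@(5,5) p2@(1,2) -> at (1,1): 0 [-], cum=0
Step 1: p0@ESC p1@(5,4) p2@(1,1) -> at (1,1): 1 [p2], cum=1
Step 2: p0@ESC p1@ESC p2@ESC -> at (1,1): 0 [-], cum=1
Total visits = 1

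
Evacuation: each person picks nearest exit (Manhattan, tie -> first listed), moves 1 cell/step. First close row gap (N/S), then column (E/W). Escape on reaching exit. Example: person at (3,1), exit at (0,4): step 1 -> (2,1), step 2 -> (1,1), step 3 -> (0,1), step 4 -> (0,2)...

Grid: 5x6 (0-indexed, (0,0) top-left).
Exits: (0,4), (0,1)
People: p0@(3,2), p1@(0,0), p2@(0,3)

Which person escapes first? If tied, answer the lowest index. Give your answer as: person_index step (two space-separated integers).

Answer: 1 1

Derivation:
Step 1: p0:(3,2)->(2,2) | p1:(0,0)->(0,1)->EXIT | p2:(0,3)->(0,4)->EXIT
Step 2: p0:(2,2)->(1,2) | p1:escaped | p2:escaped
Step 3: p0:(1,2)->(0,2) | p1:escaped | p2:escaped
Step 4: p0:(0,2)->(0,1)->EXIT | p1:escaped | p2:escaped
Exit steps: [4, 1, 1]
First to escape: p1 at step 1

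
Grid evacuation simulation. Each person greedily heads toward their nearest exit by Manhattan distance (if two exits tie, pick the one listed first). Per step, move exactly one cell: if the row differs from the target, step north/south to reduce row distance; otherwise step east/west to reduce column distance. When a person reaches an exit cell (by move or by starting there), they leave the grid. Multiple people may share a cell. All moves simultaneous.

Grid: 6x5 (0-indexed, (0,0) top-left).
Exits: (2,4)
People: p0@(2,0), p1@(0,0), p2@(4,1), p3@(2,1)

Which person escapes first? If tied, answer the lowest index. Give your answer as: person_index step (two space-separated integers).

Step 1: p0:(2,0)->(2,1) | p1:(0,0)->(1,0) | p2:(4,1)->(3,1) | p3:(2,1)->(2,2)
Step 2: p0:(2,1)->(2,2) | p1:(1,0)->(2,0) | p2:(3,1)->(2,1) | p3:(2,2)->(2,3)
Step 3: p0:(2,2)->(2,3) | p1:(2,0)->(2,1) | p2:(2,1)->(2,2) | p3:(2,3)->(2,4)->EXIT
Step 4: p0:(2,3)->(2,4)->EXIT | p1:(2,1)->(2,2) | p2:(2,2)->(2,3) | p3:escaped
Step 5: p0:escaped | p1:(2,2)->(2,3) | p2:(2,3)->(2,4)->EXIT | p3:escaped
Step 6: p0:escaped | p1:(2,3)->(2,4)->EXIT | p2:escaped | p3:escaped
Exit steps: [4, 6, 5, 3]
First to escape: p3 at step 3

Answer: 3 3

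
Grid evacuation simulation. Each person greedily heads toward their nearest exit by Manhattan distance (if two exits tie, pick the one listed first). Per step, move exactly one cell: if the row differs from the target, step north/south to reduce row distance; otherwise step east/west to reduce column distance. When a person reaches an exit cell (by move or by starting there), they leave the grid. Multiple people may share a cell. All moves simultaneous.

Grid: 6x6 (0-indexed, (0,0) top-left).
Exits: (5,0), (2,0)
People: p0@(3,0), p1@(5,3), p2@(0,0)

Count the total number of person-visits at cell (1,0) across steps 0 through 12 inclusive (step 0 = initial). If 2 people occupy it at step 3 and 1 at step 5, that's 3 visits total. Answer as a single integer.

Answer: 1

Derivation:
Step 0: p0@(3,0) p1@(5,3) p2@(0,0) -> at (1,0): 0 [-], cum=0
Step 1: p0@ESC p1@(5,2) p2@(1,0) -> at (1,0): 1 [p2], cum=1
Step 2: p0@ESC p1@(5,1) p2@ESC -> at (1,0): 0 [-], cum=1
Step 3: p0@ESC p1@ESC p2@ESC -> at (1,0): 0 [-], cum=1
Total visits = 1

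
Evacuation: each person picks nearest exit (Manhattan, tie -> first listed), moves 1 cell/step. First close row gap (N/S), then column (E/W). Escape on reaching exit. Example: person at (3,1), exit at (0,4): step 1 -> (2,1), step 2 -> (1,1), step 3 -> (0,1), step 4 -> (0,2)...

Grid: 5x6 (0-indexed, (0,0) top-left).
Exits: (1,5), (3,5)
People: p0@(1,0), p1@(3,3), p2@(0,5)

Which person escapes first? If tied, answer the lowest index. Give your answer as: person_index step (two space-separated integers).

Answer: 2 1

Derivation:
Step 1: p0:(1,0)->(1,1) | p1:(3,3)->(3,4) | p2:(0,5)->(1,5)->EXIT
Step 2: p0:(1,1)->(1,2) | p1:(3,4)->(3,5)->EXIT | p2:escaped
Step 3: p0:(1,2)->(1,3) | p1:escaped | p2:escaped
Step 4: p0:(1,3)->(1,4) | p1:escaped | p2:escaped
Step 5: p0:(1,4)->(1,5)->EXIT | p1:escaped | p2:escaped
Exit steps: [5, 2, 1]
First to escape: p2 at step 1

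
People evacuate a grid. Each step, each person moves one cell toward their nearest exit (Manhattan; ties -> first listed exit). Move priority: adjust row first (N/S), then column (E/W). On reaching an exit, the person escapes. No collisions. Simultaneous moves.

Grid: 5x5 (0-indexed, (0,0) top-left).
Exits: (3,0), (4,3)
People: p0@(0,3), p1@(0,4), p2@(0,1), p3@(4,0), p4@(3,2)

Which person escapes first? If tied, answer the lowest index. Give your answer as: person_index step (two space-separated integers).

Step 1: p0:(0,3)->(1,3) | p1:(0,4)->(1,4) | p2:(0,1)->(1,1) | p3:(4,0)->(3,0)->EXIT | p4:(3,2)->(3,1)
Step 2: p0:(1,3)->(2,3) | p1:(1,4)->(2,4) | p2:(1,1)->(2,1) | p3:escaped | p4:(3,1)->(3,0)->EXIT
Step 3: p0:(2,3)->(3,3) | p1:(2,4)->(3,4) | p2:(2,1)->(3,1) | p3:escaped | p4:escaped
Step 4: p0:(3,3)->(4,3)->EXIT | p1:(3,4)->(4,4) | p2:(3,1)->(3,0)->EXIT | p3:escaped | p4:escaped
Step 5: p0:escaped | p1:(4,4)->(4,3)->EXIT | p2:escaped | p3:escaped | p4:escaped
Exit steps: [4, 5, 4, 1, 2]
First to escape: p3 at step 1

Answer: 3 1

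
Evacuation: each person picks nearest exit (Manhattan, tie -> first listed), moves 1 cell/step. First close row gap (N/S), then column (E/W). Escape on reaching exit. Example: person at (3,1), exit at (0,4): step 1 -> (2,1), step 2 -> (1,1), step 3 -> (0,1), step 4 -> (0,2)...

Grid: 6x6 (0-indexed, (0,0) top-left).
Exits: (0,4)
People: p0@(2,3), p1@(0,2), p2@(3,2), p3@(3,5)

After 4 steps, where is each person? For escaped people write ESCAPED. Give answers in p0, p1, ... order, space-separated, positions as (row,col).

Step 1: p0:(2,3)->(1,3) | p1:(0,2)->(0,3) | p2:(3,2)->(2,2) | p3:(3,5)->(2,5)
Step 2: p0:(1,3)->(0,3) | p1:(0,3)->(0,4)->EXIT | p2:(2,2)->(1,2) | p3:(2,5)->(1,5)
Step 3: p0:(0,3)->(0,4)->EXIT | p1:escaped | p2:(1,2)->(0,2) | p3:(1,5)->(0,5)
Step 4: p0:escaped | p1:escaped | p2:(0,2)->(0,3) | p3:(0,5)->(0,4)->EXIT

ESCAPED ESCAPED (0,3) ESCAPED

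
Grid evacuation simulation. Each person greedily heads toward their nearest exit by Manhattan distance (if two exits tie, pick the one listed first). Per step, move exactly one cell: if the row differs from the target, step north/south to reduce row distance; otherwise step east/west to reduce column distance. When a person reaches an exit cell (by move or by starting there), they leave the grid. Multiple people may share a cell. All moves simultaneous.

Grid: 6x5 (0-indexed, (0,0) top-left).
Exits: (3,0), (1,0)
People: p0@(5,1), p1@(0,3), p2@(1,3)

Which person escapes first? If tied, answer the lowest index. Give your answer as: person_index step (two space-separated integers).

Answer: 0 3

Derivation:
Step 1: p0:(5,1)->(4,1) | p1:(0,3)->(1,3) | p2:(1,3)->(1,2)
Step 2: p0:(4,1)->(3,1) | p1:(1,3)->(1,2) | p2:(1,2)->(1,1)
Step 3: p0:(3,1)->(3,0)->EXIT | p1:(1,2)->(1,1) | p2:(1,1)->(1,0)->EXIT
Step 4: p0:escaped | p1:(1,1)->(1,0)->EXIT | p2:escaped
Exit steps: [3, 4, 3]
First to escape: p0 at step 3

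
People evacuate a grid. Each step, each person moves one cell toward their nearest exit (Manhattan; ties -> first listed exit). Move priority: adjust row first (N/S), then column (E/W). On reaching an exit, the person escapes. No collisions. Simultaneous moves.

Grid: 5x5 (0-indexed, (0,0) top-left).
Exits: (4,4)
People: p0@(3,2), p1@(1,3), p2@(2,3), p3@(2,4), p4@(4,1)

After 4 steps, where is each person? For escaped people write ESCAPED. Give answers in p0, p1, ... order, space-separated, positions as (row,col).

Step 1: p0:(3,2)->(4,2) | p1:(1,3)->(2,3) | p2:(2,3)->(3,3) | p3:(2,4)->(3,4) | p4:(4,1)->(4,2)
Step 2: p0:(4,2)->(4,3) | p1:(2,3)->(3,3) | p2:(3,3)->(4,3) | p3:(3,4)->(4,4)->EXIT | p4:(4,2)->(4,3)
Step 3: p0:(4,3)->(4,4)->EXIT | p1:(3,3)->(4,3) | p2:(4,3)->(4,4)->EXIT | p3:escaped | p4:(4,3)->(4,4)->EXIT
Step 4: p0:escaped | p1:(4,3)->(4,4)->EXIT | p2:escaped | p3:escaped | p4:escaped

ESCAPED ESCAPED ESCAPED ESCAPED ESCAPED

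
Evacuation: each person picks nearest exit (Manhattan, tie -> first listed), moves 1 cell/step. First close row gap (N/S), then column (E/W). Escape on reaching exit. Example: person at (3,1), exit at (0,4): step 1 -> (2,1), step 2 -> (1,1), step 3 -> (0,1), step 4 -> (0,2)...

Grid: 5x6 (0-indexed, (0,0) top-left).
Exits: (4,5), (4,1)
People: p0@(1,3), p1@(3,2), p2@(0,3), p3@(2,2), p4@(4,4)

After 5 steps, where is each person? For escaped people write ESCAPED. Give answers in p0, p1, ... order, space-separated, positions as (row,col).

Step 1: p0:(1,3)->(2,3) | p1:(3,2)->(4,2) | p2:(0,3)->(1,3) | p3:(2,2)->(3,2) | p4:(4,4)->(4,5)->EXIT
Step 2: p0:(2,3)->(3,3) | p1:(4,2)->(4,1)->EXIT | p2:(1,3)->(2,3) | p3:(3,2)->(4,2) | p4:escaped
Step 3: p0:(3,3)->(4,3) | p1:escaped | p2:(2,3)->(3,3) | p3:(4,2)->(4,1)->EXIT | p4:escaped
Step 4: p0:(4,3)->(4,4) | p1:escaped | p2:(3,3)->(4,3) | p3:escaped | p4:escaped
Step 5: p0:(4,4)->(4,5)->EXIT | p1:escaped | p2:(4,3)->(4,4) | p3:escaped | p4:escaped

ESCAPED ESCAPED (4,4) ESCAPED ESCAPED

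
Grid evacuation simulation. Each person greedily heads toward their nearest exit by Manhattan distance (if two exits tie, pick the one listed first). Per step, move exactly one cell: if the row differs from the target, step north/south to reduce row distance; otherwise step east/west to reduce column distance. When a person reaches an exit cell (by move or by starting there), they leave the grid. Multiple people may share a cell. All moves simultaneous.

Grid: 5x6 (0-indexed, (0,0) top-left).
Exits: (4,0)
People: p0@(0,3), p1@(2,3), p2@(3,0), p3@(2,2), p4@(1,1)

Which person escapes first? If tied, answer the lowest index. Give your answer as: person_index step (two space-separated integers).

Answer: 2 1

Derivation:
Step 1: p0:(0,3)->(1,3) | p1:(2,3)->(3,3) | p2:(3,0)->(4,0)->EXIT | p3:(2,2)->(3,2) | p4:(1,1)->(2,1)
Step 2: p0:(1,3)->(2,3) | p1:(3,3)->(4,3) | p2:escaped | p3:(3,2)->(4,2) | p4:(2,1)->(3,1)
Step 3: p0:(2,3)->(3,3) | p1:(4,3)->(4,2) | p2:escaped | p3:(4,2)->(4,1) | p4:(3,1)->(4,1)
Step 4: p0:(3,3)->(4,3) | p1:(4,2)->(4,1) | p2:escaped | p3:(4,1)->(4,0)->EXIT | p4:(4,1)->(4,0)->EXIT
Step 5: p0:(4,3)->(4,2) | p1:(4,1)->(4,0)->EXIT | p2:escaped | p3:escaped | p4:escaped
Step 6: p0:(4,2)->(4,1) | p1:escaped | p2:escaped | p3:escaped | p4:escaped
Step 7: p0:(4,1)->(4,0)->EXIT | p1:escaped | p2:escaped | p3:escaped | p4:escaped
Exit steps: [7, 5, 1, 4, 4]
First to escape: p2 at step 1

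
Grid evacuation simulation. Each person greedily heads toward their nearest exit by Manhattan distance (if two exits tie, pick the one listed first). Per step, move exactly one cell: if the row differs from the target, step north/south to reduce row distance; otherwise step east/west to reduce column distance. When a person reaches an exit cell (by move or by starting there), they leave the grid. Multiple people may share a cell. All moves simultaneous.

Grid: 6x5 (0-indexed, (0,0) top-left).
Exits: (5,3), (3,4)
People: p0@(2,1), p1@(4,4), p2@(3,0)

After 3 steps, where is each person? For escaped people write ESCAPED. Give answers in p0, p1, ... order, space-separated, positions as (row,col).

Step 1: p0:(2,1)->(3,1) | p1:(4,4)->(3,4)->EXIT | p2:(3,0)->(3,1)
Step 2: p0:(3,1)->(3,2) | p1:escaped | p2:(3,1)->(3,2)
Step 3: p0:(3,2)->(3,3) | p1:escaped | p2:(3,2)->(3,3)

(3,3) ESCAPED (3,3)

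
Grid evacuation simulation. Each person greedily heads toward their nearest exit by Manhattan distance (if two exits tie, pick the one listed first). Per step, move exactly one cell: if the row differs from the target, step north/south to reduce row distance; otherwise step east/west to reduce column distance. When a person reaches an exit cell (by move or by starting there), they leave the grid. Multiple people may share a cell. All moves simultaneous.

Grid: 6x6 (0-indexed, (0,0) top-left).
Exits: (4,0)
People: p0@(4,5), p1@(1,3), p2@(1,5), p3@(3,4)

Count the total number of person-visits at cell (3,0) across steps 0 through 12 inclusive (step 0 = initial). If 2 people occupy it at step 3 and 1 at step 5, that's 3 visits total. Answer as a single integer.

Step 0: p0@(4,5) p1@(1,3) p2@(1,5) p3@(3,4) -> at (3,0): 0 [-], cum=0
Step 1: p0@(4,4) p1@(2,3) p2@(2,5) p3@(4,4) -> at (3,0): 0 [-], cum=0
Step 2: p0@(4,3) p1@(3,3) p2@(3,5) p3@(4,3) -> at (3,0): 0 [-], cum=0
Step 3: p0@(4,2) p1@(4,3) p2@(4,5) p3@(4,2) -> at (3,0): 0 [-], cum=0
Step 4: p0@(4,1) p1@(4,2) p2@(4,4) p3@(4,1) -> at (3,0): 0 [-], cum=0
Step 5: p0@ESC p1@(4,1) p2@(4,3) p3@ESC -> at (3,0): 0 [-], cum=0
Step 6: p0@ESC p1@ESC p2@(4,2) p3@ESC -> at (3,0): 0 [-], cum=0
Step 7: p0@ESC p1@ESC p2@(4,1) p3@ESC -> at (3,0): 0 [-], cum=0
Step 8: p0@ESC p1@ESC p2@ESC p3@ESC -> at (3,0): 0 [-], cum=0
Total visits = 0

Answer: 0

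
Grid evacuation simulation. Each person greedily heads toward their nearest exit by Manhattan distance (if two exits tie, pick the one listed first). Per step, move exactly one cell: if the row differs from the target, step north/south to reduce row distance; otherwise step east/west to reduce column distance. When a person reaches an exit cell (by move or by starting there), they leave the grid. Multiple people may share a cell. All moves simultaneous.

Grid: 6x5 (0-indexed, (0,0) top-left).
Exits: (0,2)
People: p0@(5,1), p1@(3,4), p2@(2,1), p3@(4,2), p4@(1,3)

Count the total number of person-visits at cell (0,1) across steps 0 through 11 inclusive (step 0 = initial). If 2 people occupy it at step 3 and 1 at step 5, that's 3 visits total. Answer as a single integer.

Answer: 2

Derivation:
Step 0: p0@(5,1) p1@(3,4) p2@(2,1) p3@(4,2) p4@(1,3) -> at (0,1): 0 [-], cum=0
Step 1: p0@(4,1) p1@(2,4) p2@(1,1) p3@(3,2) p4@(0,3) -> at (0,1): 0 [-], cum=0
Step 2: p0@(3,1) p1@(1,4) p2@(0,1) p3@(2,2) p4@ESC -> at (0,1): 1 [p2], cum=1
Step 3: p0@(2,1) p1@(0,4) p2@ESC p3@(1,2) p4@ESC -> at (0,1): 0 [-], cum=1
Step 4: p0@(1,1) p1@(0,3) p2@ESC p3@ESC p4@ESC -> at (0,1): 0 [-], cum=1
Step 5: p0@(0,1) p1@ESC p2@ESC p3@ESC p4@ESC -> at (0,1): 1 [p0], cum=2
Step 6: p0@ESC p1@ESC p2@ESC p3@ESC p4@ESC -> at (0,1): 0 [-], cum=2
Total visits = 2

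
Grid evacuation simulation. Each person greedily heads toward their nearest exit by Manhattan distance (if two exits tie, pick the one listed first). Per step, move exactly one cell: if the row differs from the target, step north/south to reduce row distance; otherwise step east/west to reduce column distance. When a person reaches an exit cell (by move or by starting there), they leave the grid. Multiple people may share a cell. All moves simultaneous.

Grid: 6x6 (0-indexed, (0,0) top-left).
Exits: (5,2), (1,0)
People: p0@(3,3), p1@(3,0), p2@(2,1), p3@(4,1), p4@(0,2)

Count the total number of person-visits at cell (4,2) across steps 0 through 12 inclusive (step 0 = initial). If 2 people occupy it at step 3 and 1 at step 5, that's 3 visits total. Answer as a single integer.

Answer: 0

Derivation:
Step 0: p0@(3,3) p1@(3,0) p2@(2,1) p3@(4,1) p4@(0,2) -> at (4,2): 0 [-], cum=0
Step 1: p0@(4,3) p1@(2,0) p2@(1,1) p3@(5,1) p4@(1,2) -> at (4,2): 0 [-], cum=0
Step 2: p0@(5,3) p1@ESC p2@ESC p3@ESC p4@(1,1) -> at (4,2): 0 [-], cum=0
Step 3: p0@ESC p1@ESC p2@ESC p3@ESC p4@ESC -> at (4,2): 0 [-], cum=0
Total visits = 0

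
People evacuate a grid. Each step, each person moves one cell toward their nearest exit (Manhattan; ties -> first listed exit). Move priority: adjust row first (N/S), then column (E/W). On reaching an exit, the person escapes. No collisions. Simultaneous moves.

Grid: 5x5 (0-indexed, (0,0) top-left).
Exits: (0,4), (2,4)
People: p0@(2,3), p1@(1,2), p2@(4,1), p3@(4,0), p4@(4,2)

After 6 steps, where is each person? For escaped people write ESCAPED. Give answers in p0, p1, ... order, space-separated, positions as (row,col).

Step 1: p0:(2,3)->(2,4)->EXIT | p1:(1,2)->(0,2) | p2:(4,1)->(3,1) | p3:(4,0)->(3,0) | p4:(4,2)->(3,2)
Step 2: p0:escaped | p1:(0,2)->(0,3) | p2:(3,1)->(2,1) | p3:(3,0)->(2,0) | p4:(3,2)->(2,2)
Step 3: p0:escaped | p1:(0,3)->(0,4)->EXIT | p2:(2,1)->(2,2) | p3:(2,0)->(2,1) | p4:(2,2)->(2,3)
Step 4: p0:escaped | p1:escaped | p2:(2,2)->(2,3) | p3:(2,1)->(2,2) | p4:(2,3)->(2,4)->EXIT
Step 5: p0:escaped | p1:escaped | p2:(2,3)->(2,4)->EXIT | p3:(2,2)->(2,3) | p4:escaped
Step 6: p0:escaped | p1:escaped | p2:escaped | p3:(2,3)->(2,4)->EXIT | p4:escaped

ESCAPED ESCAPED ESCAPED ESCAPED ESCAPED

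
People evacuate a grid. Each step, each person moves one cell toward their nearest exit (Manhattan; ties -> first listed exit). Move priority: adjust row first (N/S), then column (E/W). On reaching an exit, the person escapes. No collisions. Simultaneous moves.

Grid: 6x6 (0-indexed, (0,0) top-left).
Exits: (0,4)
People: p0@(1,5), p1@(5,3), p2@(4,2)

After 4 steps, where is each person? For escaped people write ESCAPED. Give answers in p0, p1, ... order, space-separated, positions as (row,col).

Step 1: p0:(1,5)->(0,5) | p1:(5,3)->(4,3) | p2:(4,2)->(3,2)
Step 2: p0:(0,5)->(0,4)->EXIT | p1:(4,3)->(3,3) | p2:(3,2)->(2,2)
Step 3: p0:escaped | p1:(3,3)->(2,3) | p2:(2,2)->(1,2)
Step 4: p0:escaped | p1:(2,3)->(1,3) | p2:(1,2)->(0,2)

ESCAPED (1,3) (0,2)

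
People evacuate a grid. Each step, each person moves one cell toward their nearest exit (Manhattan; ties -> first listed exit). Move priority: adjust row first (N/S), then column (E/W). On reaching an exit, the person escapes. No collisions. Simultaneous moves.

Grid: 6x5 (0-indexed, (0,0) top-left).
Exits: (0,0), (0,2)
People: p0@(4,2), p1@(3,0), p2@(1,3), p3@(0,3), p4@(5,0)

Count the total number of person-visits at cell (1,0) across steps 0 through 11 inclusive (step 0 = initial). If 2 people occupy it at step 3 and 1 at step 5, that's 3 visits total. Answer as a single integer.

Step 0: p0@(4,2) p1@(3,0) p2@(1,3) p3@(0,3) p4@(5,0) -> at (1,0): 0 [-], cum=0
Step 1: p0@(3,2) p1@(2,0) p2@(0,3) p3@ESC p4@(4,0) -> at (1,0): 0 [-], cum=0
Step 2: p0@(2,2) p1@(1,0) p2@ESC p3@ESC p4@(3,0) -> at (1,0): 1 [p1], cum=1
Step 3: p0@(1,2) p1@ESC p2@ESC p3@ESC p4@(2,0) -> at (1,0): 0 [-], cum=1
Step 4: p0@ESC p1@ESC p2@ESC p3@ESC p4@(1,0) -> at (1,0): 1 [p4], cum=2
Step 5: p0@ESC p1@ESC p2@ESC p3@ESC p4@ESC -> at (1,0): 0 [-], cum=2
Total visits = 2

Answer: 2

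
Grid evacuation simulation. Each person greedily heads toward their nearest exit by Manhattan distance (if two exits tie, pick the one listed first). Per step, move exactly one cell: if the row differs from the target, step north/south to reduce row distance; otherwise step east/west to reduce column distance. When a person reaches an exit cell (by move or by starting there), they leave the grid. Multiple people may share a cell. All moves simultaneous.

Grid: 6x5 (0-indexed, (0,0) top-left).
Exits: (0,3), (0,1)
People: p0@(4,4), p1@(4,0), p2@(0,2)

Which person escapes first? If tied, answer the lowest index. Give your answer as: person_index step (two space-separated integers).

Answer: 2 1

Derivation:
Step 1: p0:(4,4)->(3,4) | p1:(4,0)->(3,0) | p2:(0,2)->(0,3)->EXIT
Step 2: p0:(3,4)->(2,4) | p1:(3,0)->(2,0) | p2:escaped
Step 3: p0:(2,4)->(1,4) | p1:(2,0)->(1,0) | p2:escaped
Step 4: p0:(1,4)->(0,4) | p1:(1,0)->(0,0) | p2:escaped
Step 5: p0:(0,4)->(0,3)->EXIT | p1:(0,0)->(0,1)->EXIT | p2:escaped
Exit steps: [5, 5, 1]
First to escape: p2 at step 1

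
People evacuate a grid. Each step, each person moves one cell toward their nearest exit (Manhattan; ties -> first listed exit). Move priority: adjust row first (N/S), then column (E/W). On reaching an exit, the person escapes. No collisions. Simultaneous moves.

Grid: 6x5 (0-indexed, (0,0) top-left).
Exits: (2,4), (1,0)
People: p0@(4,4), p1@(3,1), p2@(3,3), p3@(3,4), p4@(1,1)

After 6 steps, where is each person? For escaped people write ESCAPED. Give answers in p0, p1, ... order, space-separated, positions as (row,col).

Step 1: p0:(4,4)->(3,4) | p1:(3,1)->(2,1) | p2:(3,3)->(2,3) | p3:(3,4)->(2,4)->EXIT | p4:(1,1)->(1,0)->EXIT
Step 2: p0:(3,4)->(2,4)->EXIT | p1:(2,1)->(1,1) | p2:(2,3)->(2,4)->EXIT | p3:escaped | p4:escaped
Step 3: p0:escaped | p1:(1,1)->(1,0)->EXIT | p2:escaped | p3:escaped | p4:escaped

ESCAPED ESCAPED ESCAPED ESCAPED ESCAPED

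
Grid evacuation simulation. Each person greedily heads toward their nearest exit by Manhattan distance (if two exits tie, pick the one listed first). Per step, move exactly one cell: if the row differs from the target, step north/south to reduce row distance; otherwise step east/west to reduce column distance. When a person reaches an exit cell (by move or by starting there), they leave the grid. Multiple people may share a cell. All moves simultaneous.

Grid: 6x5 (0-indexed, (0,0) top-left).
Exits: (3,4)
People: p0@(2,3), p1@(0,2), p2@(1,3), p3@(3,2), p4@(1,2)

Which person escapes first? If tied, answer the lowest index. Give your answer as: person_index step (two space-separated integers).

Step 1: p0:(2,3)->(3,3) | p1:(0,2)->(1,2) | p2:(1,3)->(2,3) | p3:(3,2)->(3,3) | p4:(1,2)->(2,2)
Step 2: p0:(3,3)->(3,4)->EXIT | p1:(1,2)->(2,2) | p2:(2,3)->(3,3) | p3:(3,3)->(3,4)->EXIT | p4:(2,2)->(3,2)
Step 3: p0:escaped | p1:(2,2)->(3,2) | p2:(3,3)->(3,4)->EXIT | p3:escaped | p4:(3,2)->(3,3)
Step 4: p0:escaped | p1:(3,2)->(3,3) | p2:escaped | p3:escaped | p4:(3,3)->(3,4)->EXIT
Step 5: p0:escaped | p1:(3,3)->(3,4)->EXIT | p2:escaped | p3:escaped | p4:escaped
Exit steps: [2, 5, 3, 2, 4]
First to escape: p0 at step 2

Answer: 0 2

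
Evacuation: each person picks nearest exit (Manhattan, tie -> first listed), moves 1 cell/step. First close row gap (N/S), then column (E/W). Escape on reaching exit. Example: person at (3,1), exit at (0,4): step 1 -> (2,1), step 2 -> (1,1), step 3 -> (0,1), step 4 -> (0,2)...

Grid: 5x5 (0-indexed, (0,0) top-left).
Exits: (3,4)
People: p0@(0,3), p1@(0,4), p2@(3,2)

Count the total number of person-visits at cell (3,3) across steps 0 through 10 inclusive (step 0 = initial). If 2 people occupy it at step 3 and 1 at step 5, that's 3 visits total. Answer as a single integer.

Step 0: p0@(0,3) p1@(0,4) p2@(3,2) -> at (3,3): 0 [-], cum=0
Step 1: p0@(1,3) p1@(1,4) p2@(3,3) -> at (3,3): 1 [p2], cum=1
Step 2: p0@(2,3) p1@(2,4) p2@ESC -> at (3,3): 0 [-], cum=1
Step 3: p0@(3,3) p1@ESC p2@ESC -> at (3,3): 1 [p0], cum=2
Step 4: p0@ESC p1@ESC p2@ESC -> at (3,3): 0 [-], cum=2
Total visits = 2

Answer: 2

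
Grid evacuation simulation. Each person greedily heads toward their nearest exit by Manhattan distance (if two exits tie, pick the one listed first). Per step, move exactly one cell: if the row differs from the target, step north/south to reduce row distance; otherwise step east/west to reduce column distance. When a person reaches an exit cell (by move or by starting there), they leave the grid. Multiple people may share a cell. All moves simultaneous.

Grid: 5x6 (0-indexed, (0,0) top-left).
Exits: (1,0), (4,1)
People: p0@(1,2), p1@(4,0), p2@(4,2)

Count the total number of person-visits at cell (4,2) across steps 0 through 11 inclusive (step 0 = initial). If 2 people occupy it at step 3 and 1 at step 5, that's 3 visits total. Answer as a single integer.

Answer: 1

Derivation:
Step 0: p0@(1,2) p1@(4,0) p2@(4,2) -> at (4,2): 1 [p2], cum=1
Step 1: p0@(1,1) p1@ESC p2@ESC -> at (4,2): 0 [-], cum=1
Step 2: p0@ESC p1@ESC p2@ESC -> at (4,2): 0 [-], cum=1
Total visits = 1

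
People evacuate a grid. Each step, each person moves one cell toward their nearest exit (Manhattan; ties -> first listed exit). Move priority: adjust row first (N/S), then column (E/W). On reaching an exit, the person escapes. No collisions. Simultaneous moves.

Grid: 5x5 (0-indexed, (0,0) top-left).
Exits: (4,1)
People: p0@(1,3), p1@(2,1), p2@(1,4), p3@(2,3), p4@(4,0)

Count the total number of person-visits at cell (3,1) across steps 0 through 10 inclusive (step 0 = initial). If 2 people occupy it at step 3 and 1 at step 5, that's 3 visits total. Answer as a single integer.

Step 0: p0@(1,3) p1@(2,1) p2@(1,4) p3@(2,3) p4@(4,0) -> at (3,1): 0 [-], cum=0
Step 1: p0@(2,3) p1@(3,1) p2@(2,4) p3@(3,3) p4@ESC -> at (3,1): 1 [p1], cum=1
Step 2: p0@(3,3) p1@ESC p2@(3,4) p3@(4,3) p4@ESC -> at (3,1): 0 [-], cum=1
Step 3: p0@(4,3) p1@ESC p2@(4,4) p3@(4,2) p4@ESC -> at (3,1): 0 [-], cum=1
Step 4: p0@(4,2) p1@ESC p2@(4,3) p3@ESC p4@ESC -> at (3,1): 0 [-], cum=1
Step 5: p0@ESC p1@ESC p2@(4,2) p3@ESC p4@ESC -> at (3,1): 0 [-], cum=1
Step 6: p0@ESC p1@ESC p2@ESC p3@ESC p4@ESC -> at (3,1): 0 [-], cum=1
Total visits = 1

Answer: 1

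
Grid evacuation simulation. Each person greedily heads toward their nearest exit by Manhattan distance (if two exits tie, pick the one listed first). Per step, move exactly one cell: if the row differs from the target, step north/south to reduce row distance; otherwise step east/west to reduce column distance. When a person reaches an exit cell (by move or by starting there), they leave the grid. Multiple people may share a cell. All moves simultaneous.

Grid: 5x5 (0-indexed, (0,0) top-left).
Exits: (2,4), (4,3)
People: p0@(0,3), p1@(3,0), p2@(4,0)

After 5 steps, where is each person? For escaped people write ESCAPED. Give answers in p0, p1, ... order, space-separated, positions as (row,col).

Step 1: p0:(0,3)->(1,3) | p1:(3,0)->(4,0) | p2:(4,0)->(4,1)
Step 2: p0:(1,3)->(2,3) | p1:(4,0)->(4,1) | p2:(4,1)->(4,2)
Step 3: p0:(2,3)->(2,4)->EXIT | p1:(4,1)->(4,2) | p2:(4,2)->(4,3)->EXIT
Step 4: p0:escaped | p1:(4,2)->(4,3)->EXIT | p2:escaped

ESCAPED ESCAPED ESCAPED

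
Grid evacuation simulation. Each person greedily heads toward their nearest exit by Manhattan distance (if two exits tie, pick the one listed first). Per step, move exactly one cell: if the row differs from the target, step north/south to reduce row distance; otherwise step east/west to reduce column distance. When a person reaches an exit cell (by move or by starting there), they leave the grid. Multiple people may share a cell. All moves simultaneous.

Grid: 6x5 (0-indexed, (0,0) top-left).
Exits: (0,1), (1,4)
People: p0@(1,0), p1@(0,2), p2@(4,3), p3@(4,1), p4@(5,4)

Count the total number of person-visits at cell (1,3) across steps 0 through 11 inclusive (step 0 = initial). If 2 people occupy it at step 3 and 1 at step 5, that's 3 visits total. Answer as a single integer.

Answer: 1

Derivation:
Step 0: p0@(1,0) p1@(0,2) p2@(4,3) p3@(4,1) p4@(5,4) -> at (1,3): 0 [-], cum=0
Step 1: p0@(0,0) p1@ESC p2@(3,3) p3@(3,1) p4@(4,4) -> at (1,3): 0 [-], cum=0
Step 2: p0@ESC p1@ESC p2@(2,3) p3@(2,1) p4@(3,4) -> at (1,3): 0 [-], cum=0
Step 3: p0@ESC p1@ESC p2@(1,3) p3@(1,1) p4@(2,4) -> at (1,3): 1 [p2], cum=1
Step 4: p0@ESC p1@ESC p2@ESC p3@ESC p4@ESC -> at (1,3): 0 [-], cum=1
Total visits = 1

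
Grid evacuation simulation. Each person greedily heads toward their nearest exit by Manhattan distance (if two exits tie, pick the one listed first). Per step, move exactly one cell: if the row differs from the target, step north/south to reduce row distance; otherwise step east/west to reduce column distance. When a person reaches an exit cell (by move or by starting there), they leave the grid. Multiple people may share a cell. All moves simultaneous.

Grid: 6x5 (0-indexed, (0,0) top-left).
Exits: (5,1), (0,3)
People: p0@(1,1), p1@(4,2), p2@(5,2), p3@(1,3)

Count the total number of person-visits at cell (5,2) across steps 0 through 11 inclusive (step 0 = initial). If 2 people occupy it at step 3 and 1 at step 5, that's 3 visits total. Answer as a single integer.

Step 0: p0@(1,1) p1@(4,2) p2@(5,2) p3@(1,3) -> at (5,2): 1 [p2], cum=1
Step 1: p0@(0,1) p1@(5,2) p2@ESC p3@ESC -> at (5,2): 1 [p1], cum=2
Step 2: p0@(0,2) p1@ESC p2@ESC p3@ESC -> at (5,2): 0 [-], cum=2
Step 3: p0@ESC p1@ESC p2@ESC p3@ESC -> at (5,2): 0 [-], cum=2
Total visits = 2

Answer: 2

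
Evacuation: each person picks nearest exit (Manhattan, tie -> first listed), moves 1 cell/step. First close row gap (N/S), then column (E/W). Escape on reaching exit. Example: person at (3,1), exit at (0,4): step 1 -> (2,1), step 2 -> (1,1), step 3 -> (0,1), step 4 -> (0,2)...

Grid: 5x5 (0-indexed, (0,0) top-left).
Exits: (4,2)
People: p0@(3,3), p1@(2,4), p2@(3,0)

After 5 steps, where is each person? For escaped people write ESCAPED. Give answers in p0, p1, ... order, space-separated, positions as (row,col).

Step 1: p0:(3,3)->(4,3) | p1:(2,4)->(3,4) | p2:(3,0)->(4,0)
Step 2: p0:(4,3)->(4,2)->EXIT | p1:(3,4)->(4,4) | p2:(4,0)->(4,1)
Step 3: p0:escaped | p1:(4,4)->(4,3) | p2:(4,1)->(4,2)->EXIT
Step 4: p0:escaped | p1:(4,3)->(4,2)->EXIT | p2:escaped

ESCAPED ESCAPED ESCAPED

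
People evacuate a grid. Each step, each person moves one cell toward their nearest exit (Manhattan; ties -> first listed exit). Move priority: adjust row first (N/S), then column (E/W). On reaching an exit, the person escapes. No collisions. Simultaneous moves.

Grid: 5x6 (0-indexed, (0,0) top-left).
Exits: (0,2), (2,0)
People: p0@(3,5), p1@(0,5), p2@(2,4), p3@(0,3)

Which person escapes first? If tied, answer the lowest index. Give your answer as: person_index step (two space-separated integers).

Step 1: p0:(3,5)->(2,5) | p1:(0,5)->(0,4) | p2:(2,4)->(1,4) | p3:(0,3)->(0,2)->EXIT
Step 2: p0:(2,5)->(1,5) | p1:(0,4)->(0,3) | p2:(1,4)->(0,4) | p3:escaped
Step 3: p0:(1,5)->(0,5) | p1:(0,3)->(0,2)->EXIT | p2:(0,4)->(0,3) | p3:escaped
Step 4: p0:(0,5)->(0,4) | p1:escaped | p2:(0,3)->(0,2)->EXIT | p3:escaped
Step 5: p0:(0,4)->(0,3) | p1:escaped | p2:escaped | p3:escaped
Step 6: p0:(0,3)->(0,2)->EXIT | p1:escaped | p2:escaped | p3:escaped
Exit steps: [6, 3, 4, 1]
First to escape: p3 at step 1

Answer: 3 1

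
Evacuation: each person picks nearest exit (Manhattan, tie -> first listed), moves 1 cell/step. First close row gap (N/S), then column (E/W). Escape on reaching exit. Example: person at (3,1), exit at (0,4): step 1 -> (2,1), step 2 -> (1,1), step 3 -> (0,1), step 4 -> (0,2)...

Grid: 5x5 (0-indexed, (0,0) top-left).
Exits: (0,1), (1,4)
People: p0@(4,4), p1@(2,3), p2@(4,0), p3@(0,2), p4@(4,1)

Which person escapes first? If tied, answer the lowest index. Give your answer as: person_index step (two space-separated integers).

Answer: 3 1

Derivation:
Step 1: p0:(4,4)->(3,4) | p1:(2,3)->(1,3) | p2:(4,0)->(3,0) | p3:(0,2)->(0,1)->EXIT | p4:(4,1)->(3,1)
Step 2: p0:(3,4)->(2,4) | p1:(1,3)->(1,4)->EXIT | p2:(3,0)->(2,0) | p3:escaped | p4:(3,1)->(2,1)
Step 3: p0:(2,4)->(1,4)->EXIT | p1:escaped | p2:(2,0)->(1,0) | p3:escaped | p4:(2,1)->(1,1)
Step 4: p0:escaped | p1:escaped | p2:(1,0)->(0,0) | p3:escaped | p4:(1,1)->(0,1)->EXIT
Step 5: p0:escaped | p1:escaped | p2:(0,0)->(0,1)->EXIT | p3:escaped | p4:escaped
Exit steps: [3, 2, 5, 1, 4]
First to escape: p3 at step 1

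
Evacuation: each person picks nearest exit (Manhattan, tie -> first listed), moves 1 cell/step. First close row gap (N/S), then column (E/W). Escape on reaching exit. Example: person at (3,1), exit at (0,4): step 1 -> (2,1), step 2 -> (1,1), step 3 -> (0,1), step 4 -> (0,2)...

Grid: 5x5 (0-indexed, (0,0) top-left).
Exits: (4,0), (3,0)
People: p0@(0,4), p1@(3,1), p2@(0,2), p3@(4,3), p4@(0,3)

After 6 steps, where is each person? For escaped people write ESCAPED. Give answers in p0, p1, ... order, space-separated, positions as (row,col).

Step 1: p0:(0,4)->(1,4) | p1:(3,1)->(3,0)->EXIT | p2:(0,2)->(1,2) | p3:(4,3)->(4,2) | p4:(0,3)->(1,3)
Step 2: p0:(1,4)->(2,4) | p1:escaped | p2:(1,2)->(2,2) | p3:(4,2)->(4,1) | p4:(1,3)->(2,3)
Step 3: p0:(2,4)->(3,4) | p1:escaped | p2:(2,2)->(3,2) | p3:(4,1)->(4,0)->EXIT | p4:(2,3)->(3,3)
Step 4: p0:(3,4)->(3,3) | p1:escaped | p2:(3,2)->(3,1) | p3:escaped | p4:(3,3)->(3,2)
Step 5: p0:(3,3)->(3,2) | p1:escaped | p2:(3,1)->(3,0)->EXIT | p3:escaped | p4:(3,2)->(3,1)
Step 6: p0:(3,2)->(3,1) | p1:escaped | p2:escaped | p3:escaped | p4:(3,1)->(3,0)->EXIT

(3,1) ESCAPED ESCAPED ESCAPED ESCAPED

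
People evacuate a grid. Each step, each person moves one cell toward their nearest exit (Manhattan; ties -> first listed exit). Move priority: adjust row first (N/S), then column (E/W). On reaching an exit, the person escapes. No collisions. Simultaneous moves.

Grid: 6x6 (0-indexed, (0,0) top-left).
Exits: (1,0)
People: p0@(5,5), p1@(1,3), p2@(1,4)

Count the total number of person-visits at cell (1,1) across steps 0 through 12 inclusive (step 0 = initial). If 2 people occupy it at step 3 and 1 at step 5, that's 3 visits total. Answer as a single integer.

Answer: 3

Derivation:
Step 0: p0@(5,5) p1@(1,3) p2@(1,4) -> at (1,1): 0 [-], cum=0
Step 1: p0@(4,5) p1@(1,2) p2@(1,3) -> at (1,1): 0 [-], cum=0
Step 2: p0@(3,5) p1@(1,1) p2@(1,2) -> at (1,1): 1 [p1], cum=1
Step 3: p0@(2,5) p1@ESC p2@(1,1) -> at (1,1): 1 [p2], cum=2
Step 4: p0@(1,5) p1@ESC p2@ESC -> at (1,1): 0 [-], cum=2
Step 5: p0@(1,4) p1@ESC p2@ESC -> at (1,1): 0 [-], cum=2
Step 6: p0@(1,3) p1@ESC p2@ESC -> at (1,1): 0 [-], cum=2
Step 7: p0@(1,2) p1@ESC p2@ESC -> at (1,1): 0 [-], cum=2
Step 8: p0@(1,1) p1@ESC p2@ESC -> at (1,1): 1 [p0], cum=3
Step 9: p0@ESC p1@ESC p2@ESC -> at (1,1): 0 [-], cum=3
Total visits = 3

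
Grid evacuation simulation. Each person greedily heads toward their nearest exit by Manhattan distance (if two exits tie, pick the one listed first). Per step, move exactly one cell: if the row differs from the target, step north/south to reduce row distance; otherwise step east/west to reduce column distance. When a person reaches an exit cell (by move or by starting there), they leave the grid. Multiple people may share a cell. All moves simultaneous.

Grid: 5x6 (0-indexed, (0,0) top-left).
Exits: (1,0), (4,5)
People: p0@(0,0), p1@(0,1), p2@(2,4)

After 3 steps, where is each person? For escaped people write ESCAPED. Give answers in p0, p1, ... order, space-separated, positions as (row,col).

Step 1: p0:(0,0)->(1,0)->EXIT | p1:(0,1)->(1,1) | p2:(2,4)->(3,4)
Step 2: p0:escaped | p1:(1,1)->(1,0)->EXIT | p2:(3,4)->(4,4)
Step 3: p0:escaped | p1:escaped | p2:(4,4)->(4,5)->EXIT

ESCAPED ESCAPED ESCAPED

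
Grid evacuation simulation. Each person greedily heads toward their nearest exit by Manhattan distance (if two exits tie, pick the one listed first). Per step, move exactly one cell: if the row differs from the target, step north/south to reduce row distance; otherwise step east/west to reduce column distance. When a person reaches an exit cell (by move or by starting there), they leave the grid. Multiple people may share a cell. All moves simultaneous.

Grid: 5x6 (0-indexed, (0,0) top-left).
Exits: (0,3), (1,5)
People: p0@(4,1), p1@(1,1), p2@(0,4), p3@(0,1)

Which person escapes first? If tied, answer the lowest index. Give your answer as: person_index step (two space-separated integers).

Step 1: p0:(4,1)->(3,1) | p1:(1,1)->(0,1) | p2:(0,4)->(0,3)->EXIT | p3:(0,1)->(0,2)
Step 2: p0:(3,1)->(2,1) | p1:(0,1)->(0,2) | p2:escaped | p3:(0,2)->(0,3)->EXIT
Step 3: p0:(2,1)->(1,1) | p1:(0,2)->(0,3)->EXIT | p2:escaped | p3:escaped
Step 4: p0:(1,1)->(0,1) | p1:escaped | p2:escaped | p3:escaped
Step 5: p0:(0,1)->(0,2) | p1:escaped | p2:escaped | p3:escaped
Step 6: p0:(0,2)->(0,3)->EXIT | p1:escaped | p2:escaped | p3:escaped
Exit steps: [6, 3, 1, 2]
First to escape: p2 at step 1

Answer: 2 1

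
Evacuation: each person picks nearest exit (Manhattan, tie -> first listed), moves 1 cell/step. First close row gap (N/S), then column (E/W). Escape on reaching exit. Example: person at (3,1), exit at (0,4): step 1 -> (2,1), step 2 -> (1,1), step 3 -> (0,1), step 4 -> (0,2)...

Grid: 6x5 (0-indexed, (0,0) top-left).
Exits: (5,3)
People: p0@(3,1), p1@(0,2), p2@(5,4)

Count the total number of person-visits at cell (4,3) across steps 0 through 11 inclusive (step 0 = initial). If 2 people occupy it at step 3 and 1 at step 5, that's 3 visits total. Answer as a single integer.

Step 0: p0@(3,1) p1@(0,2) p2@(5,4) -> at (4,3): 0 [-], cum=0
Step 1: p0@(4,1) p1@(1,2) p2@ESC -> at (4,3): 0 [-], cum=0
Step 2: p0@(5,1) p1@(2,2) p2@ESC -> at (4,3): 0 [-], cum=0
Step 3: p0@(5,2) p1@(3,2) p2@ESC -> at (4,3): 0 [-], cum=0
Step 4: p0@ESC p1@(4,2) p2@ESC -> at (4,3): 0 [-], cum=0
Step 5: p0@ESC p1@(5,2) p2@ESC -> at (4,3): 0 [-], cum=0
Step 6: p0@ESC p1@ESC p2@ESC -> at (4,3): 0 [-], cum=0
Total visits = 0

Answer: 0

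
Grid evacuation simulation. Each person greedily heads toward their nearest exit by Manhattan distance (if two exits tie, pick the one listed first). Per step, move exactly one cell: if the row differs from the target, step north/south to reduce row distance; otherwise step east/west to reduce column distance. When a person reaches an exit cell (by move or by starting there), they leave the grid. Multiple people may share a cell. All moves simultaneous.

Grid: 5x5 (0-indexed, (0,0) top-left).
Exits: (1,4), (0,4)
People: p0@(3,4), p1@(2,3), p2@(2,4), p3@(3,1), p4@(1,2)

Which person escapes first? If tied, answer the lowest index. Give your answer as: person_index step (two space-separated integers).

Step 1: p0:(3,4)->(2,4) | p1:(2,3)->(1,3) | p2:(2,4)->(1,4)->EXIT | p3:(3,1)->(2,1) | p4:(1,2)->(1,3)
Step 2: p0:(2,4)->(1,4)->EXIT | p1:(1,3)->(1,4)->EXIT | p2:escaped | p3:(2,1)->(1,1) | p4:(1,3)->(1,4)->EXIT
Step 3: p0:escaped | p1:escaped | p2:escaped | p3:(1,1)->(1,2) | p4:escaped
Step 4: p0:escaped | p1:escaped | p2:escaped | p3:(1,2)->(1,3) | p4:escaped
Step 5: p0:escaped | p1:escaped | p2:escaped | p3:(1,3)->(1,4)->EXIT | p4:escaped
Exit steps: [2, 2, 1, 5, 2]
First to escape: p2 at step 1

Answer: 2 1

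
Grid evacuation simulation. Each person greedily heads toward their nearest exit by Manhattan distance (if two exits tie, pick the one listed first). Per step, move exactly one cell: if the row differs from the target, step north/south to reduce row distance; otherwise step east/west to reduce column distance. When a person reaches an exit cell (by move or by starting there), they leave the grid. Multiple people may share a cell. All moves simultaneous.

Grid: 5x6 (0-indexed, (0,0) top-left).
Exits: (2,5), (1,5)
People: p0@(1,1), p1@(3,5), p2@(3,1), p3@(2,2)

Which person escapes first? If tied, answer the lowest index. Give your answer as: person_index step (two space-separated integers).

Step 1: p0:(1,1)->(1,2) | p1:(3,5)->(2,5)->EXIT | p2:(3,1)->(2,1) | p3:(2,2)->(2,3)
Step 2: p0:(1,2)->(1,3) | p1:escaped | p2:(2,1)->(2,2) | p3:(2,3)->(2,4)
Step 3: p0:(1,3)->(1,4) | p1:escaped | p2:(2,2)->(2,3) | p3:(2,4)->(2,5)->EXIT
Step 4: p0:(1,4)->(1,5)->EXIT | p1:escaped | p2:(2,3)->(2,4) | p3:escaped
Step 5: p0:escaped | p1:escaped | p2:(2,4)->(2,5)->EXIT | p3:escaped
Exit steps: [4, 1, 5, 3]
First to escape: p1 at step 1

Answer: 1 1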